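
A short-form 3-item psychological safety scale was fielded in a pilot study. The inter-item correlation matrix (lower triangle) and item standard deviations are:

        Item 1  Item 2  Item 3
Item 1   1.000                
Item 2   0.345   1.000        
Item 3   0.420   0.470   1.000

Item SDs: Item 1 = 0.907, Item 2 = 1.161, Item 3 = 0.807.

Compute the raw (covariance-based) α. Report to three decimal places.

Σσ²ᵢ = 0.907² + 1.161² + 0.807² = 2.8218
Covariances σ_ij = r_ij · s_i · s_j:
  σ(Item 1,Item 2) = 0.345 × 0.907 × 1.161 = 0.3633
  σ(Item 1,Item 3) = 0.420 × 0.907 × 0.807 = 0.3074
  σ(Item 2,Item 3) = 0.470 × 1.161 × 0.807 = 0.4404
σ²_T = Σσ²ᵢ + 2·Σσ_ij = 2.8218 + 2 × 1.1111 = 5.0440
α = (3/2)·(1 − 2.8218/5.0440) = 0.661

α = 0.661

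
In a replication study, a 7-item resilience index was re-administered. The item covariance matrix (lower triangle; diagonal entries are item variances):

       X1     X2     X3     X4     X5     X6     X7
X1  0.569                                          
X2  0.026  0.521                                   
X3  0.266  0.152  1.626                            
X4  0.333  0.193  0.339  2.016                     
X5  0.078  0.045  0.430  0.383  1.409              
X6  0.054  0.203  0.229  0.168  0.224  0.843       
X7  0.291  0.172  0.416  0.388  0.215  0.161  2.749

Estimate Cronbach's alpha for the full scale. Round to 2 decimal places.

sum of item variances = 0.569 + 0.521 + 1.626 + 2.016 + 1.409 + 0.843 + 2.749 = 9.733
Σ_{i<j} σ_ij = 4.766
σ²_total = 9.733 + 2 × 4.766 = 19.265
α = (k/(k−1))·(1 − sum of item variances/σ²_total) = (7/6)·(1 − 9.733/19.265) = 0.58

Cronbach's alpha = 0.58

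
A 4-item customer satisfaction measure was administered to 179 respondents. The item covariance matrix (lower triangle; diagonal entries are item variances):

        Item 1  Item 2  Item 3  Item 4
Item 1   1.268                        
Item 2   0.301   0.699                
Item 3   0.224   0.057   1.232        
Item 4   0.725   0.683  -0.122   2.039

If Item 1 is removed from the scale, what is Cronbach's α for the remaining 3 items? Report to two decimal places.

Remaining items: Item 2, Item 3, Item 4 (k = 3).
sum of item variances = 0.699 + 1.232 + 2.039 = 3.970
σ²_T = 3.970 + 2 × 0.618 = 5.206
α (item deleted) = (3/2)·(1 − 3.970/5.206) = 0.36

α = 0.36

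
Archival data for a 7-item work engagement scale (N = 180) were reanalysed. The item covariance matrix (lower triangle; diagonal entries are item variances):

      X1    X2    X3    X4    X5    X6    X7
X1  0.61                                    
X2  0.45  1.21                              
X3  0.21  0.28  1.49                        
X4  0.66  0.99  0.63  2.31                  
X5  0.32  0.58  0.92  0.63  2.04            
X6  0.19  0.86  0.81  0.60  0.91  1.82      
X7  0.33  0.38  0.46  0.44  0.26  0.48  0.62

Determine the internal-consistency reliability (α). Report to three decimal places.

α = 0.808

ΣVar(i) = 0.61 + 1.21 + 1.49 + 2.31 + 2.04 + 1.82 + 0.62 = 10.10
Σ_{i<j} σ_ij = 11.39
σ²_T = 10.10 + 2 × 11.39 = 32.88
α = (k/(k−1))·(1 − ΣVar(i)/σ²_T) = (7/6)·(1 − 10.10/32.88) = 0.808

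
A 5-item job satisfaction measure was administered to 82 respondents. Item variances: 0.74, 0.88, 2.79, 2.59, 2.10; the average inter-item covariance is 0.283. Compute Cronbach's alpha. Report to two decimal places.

ΣVar(i) = 0.74 + 0.88 + 2.79 + 2.59 + 2.10 = 9.10
Sum of the 10 distinct covariances = 10 × 0.283 = 2.830
total variance = ΣVar(i) + 2·Σcov = 9.10 + 2 × 2.830 = 14.760
α = (5/4)·(1 − 9.10/14.760) = 0.48

α = 0.48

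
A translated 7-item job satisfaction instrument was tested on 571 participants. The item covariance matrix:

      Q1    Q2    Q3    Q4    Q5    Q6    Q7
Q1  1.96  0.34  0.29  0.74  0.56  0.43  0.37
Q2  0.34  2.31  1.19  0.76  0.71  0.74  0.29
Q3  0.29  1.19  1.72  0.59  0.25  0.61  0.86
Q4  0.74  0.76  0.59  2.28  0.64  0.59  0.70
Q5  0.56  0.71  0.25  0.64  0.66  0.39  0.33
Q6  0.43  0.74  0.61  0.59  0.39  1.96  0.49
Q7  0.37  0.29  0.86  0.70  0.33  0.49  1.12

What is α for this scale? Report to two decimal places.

α = 0.77

sum of item variances = 1.96 + 2.31 + 1.72 + 2.28 + 0.66 + 1.96 + 1.12 = 12.01
Σ_{i<j} σ_ij = 11.87
σ²_total = 12.01 + 2 × 11.87 = 35.75
α = (k/(k−1))·(1 − sum of item variances/σ²_total) = (7/6)·(1 − 12.01/35.75) = 0.77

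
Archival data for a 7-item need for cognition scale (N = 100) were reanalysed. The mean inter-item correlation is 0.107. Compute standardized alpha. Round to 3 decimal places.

Standardized α = k·r̄ / (1 + (k−1)·r̄) = 7 × 0.107 / (1 + 6 × 0.107)
  = 0.7490 / 1.6420 = 0.456

standardized alpha = 0.456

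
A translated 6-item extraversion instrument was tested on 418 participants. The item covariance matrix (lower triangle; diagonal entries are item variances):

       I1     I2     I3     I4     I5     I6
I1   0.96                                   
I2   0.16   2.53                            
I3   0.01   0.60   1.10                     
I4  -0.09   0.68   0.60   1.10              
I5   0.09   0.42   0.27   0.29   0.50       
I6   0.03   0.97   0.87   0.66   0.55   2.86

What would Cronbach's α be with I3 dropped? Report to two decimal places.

Remaining items: I1, I2, I4, I5, I6 (k = 5).
Σσ²ᵢ = 0.96 + 2.53 + 1.10 + 0.50 + 2.86 = 7.95
Var(T) = 7.95 + 2 × 3.76 = 15.47
α (item deleted) = (5/4)·(1 − 7.95/15.47) = 0.61

α = 0.61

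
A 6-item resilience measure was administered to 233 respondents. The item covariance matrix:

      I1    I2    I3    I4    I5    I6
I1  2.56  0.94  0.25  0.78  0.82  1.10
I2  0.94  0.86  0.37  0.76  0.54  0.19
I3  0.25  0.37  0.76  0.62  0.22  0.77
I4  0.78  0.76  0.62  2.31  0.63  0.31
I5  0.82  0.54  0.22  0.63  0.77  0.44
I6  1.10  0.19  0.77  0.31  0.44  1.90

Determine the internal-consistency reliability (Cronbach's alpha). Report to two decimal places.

ΣVar(i) = 2.56 + 0.86 + 0.76 + 2.31 + 0.77 + 1.90 = 9.16
Sum of off-diagonal covariances = 8.74
total variance = 9.16 + 2 × 8.74 = 26.64
α = (k/(k−1))·(1 − ΣVar(i)/total variance) = (6/5)·(1 − 9.16/26.64) = 0.79

Cronbach's alpha = 0.79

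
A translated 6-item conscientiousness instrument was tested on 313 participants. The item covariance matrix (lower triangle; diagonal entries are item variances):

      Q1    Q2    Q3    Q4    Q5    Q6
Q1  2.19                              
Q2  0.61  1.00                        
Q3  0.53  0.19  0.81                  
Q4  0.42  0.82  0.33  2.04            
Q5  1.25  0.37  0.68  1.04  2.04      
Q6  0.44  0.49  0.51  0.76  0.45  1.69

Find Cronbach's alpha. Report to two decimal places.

Σσ²ᵢ = 2.19 + 1.00 + 0.81 + 2.04 + 2.04 + 1.69 = 9.77
Sum of off-diagonal covariances = 8.89
σ²_total = 9.77 + 2 × 8.89 = 27.55
α = (k/(k−1))·(1 − Σσ²ᵢ/σ²_total) = (6/5)·(1 − 9.77/27.55) = 0.77

Cronbach's alpha = 0.77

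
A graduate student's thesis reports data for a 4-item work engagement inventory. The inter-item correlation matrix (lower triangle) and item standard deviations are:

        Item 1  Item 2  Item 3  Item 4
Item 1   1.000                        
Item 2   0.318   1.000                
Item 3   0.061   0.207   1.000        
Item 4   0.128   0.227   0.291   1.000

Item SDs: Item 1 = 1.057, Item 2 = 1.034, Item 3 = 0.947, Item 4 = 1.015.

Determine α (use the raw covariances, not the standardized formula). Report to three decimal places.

α = 0.508

Σσ²ᵢ = 1.057² + 1.034² + 0.947² + 1.015² = 4.1134
Covariances σ_ij = r_ij · s_i · s_j:
  σ(Item 1,Item 2) = 0.318 × 1.057 × 1.034 = 0.3476
  σ(Item 1,Item 3) = 0.061 × 1.057 × 0.947 = 0.0611
  σ(Item 1,Item 4) = 0.128 × 1.057 × 1.015 = 0.1373
  σ(Item 2,Item 3) = 0.207 × 1.034 × 0.947 = 0.2027
  σ(Item 2,Item 4) = 0.227 × 1.034 × 1.015 = 0.2382
  σ(Item 3,Item 4) = 0.291 × 0.947 × 1.015 = 0.2797
σ²_T = Σσ²ᵢ + 2·Σσ_ij = 4.1134 + 2 × 1.2666 = 6.6466
α = (4/3)·(1 − 4.1134/6.6466) = 0.508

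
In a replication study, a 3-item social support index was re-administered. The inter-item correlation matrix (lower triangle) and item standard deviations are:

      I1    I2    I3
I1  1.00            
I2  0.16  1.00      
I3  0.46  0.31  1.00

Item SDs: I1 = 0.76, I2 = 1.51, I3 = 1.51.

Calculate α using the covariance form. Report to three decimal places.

Σσ²ᵢ = 0.76² + 1.51² + 1.51² = 5.1378
Covariances σ_ij = r_ij · s_i · s_j:
  σ(I1,I2) = 0.16 × 0.76 × 1.51 = 0.1836
  σ(I1,I3) = 0.46 × 0.76 × 1.51 = 0.5279
  σ(I2,I3) = 0.31 × 1.51 × 1.51 = 0.7068
σ²_T = Σσ²ᵢ + 2·Σσ_ij = 5.1378 + 2 × 1.4183 = 7.9744
α = (3/2)·(1 − 5.1378/7.9744) = 0.534

α = 0.534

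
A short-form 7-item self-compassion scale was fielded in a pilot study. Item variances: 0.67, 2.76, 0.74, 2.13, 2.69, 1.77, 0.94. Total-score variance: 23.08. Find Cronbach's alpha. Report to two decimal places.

Σσᵢ² = 0.67 + 2.76 + 0.74 + 2.13 + 2.69 + 1.77 + 0.94 = 11.70
α = (k/(k−1))·(1 − Σσᵢ²/total variance) = (7/6)·(1 − 11.70/23.08) = 0.58

Cronbach's alpha = 0.58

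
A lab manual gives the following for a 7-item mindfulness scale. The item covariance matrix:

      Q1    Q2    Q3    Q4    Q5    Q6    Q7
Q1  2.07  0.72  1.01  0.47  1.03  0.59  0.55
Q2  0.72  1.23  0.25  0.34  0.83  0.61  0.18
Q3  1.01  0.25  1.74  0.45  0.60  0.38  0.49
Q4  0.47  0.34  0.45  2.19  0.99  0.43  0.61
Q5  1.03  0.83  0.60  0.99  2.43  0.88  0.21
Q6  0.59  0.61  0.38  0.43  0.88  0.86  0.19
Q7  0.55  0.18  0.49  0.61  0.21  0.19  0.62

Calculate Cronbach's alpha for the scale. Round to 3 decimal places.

sum of item variances = 2.07 + 1.23 + 1.74 + 2.19 + 2.43 + 0.86 + 0.62 = 11.14
Sum of the distinct covariances = 11.81
Var(T) = 11.14 + 2 × 11.81 = 34.76
α = (k/(k−1))·(1 − sum of item variances/Var(T)) = (7/6)·(1 − 11.14/34.76) = 0.793

Cronbach's alpha = 0.793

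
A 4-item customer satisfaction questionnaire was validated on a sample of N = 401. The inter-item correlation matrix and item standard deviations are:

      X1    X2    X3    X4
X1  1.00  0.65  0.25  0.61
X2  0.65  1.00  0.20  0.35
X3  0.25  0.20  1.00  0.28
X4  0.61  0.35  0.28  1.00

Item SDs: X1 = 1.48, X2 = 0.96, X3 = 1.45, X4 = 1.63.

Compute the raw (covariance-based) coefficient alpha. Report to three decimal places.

α = 0.705

Σσ²ᵢ = 1.48² + 0.96² + 1.45² + 1.63² = 7.8714
Covariances σ_ij = r_ij · s_i · s_j:
  σ(X1,X2) = 0.65 × 1.48 × 0.96 = 0.9235
  σ(X1,X3) = 0.25 × 1.48 × 1.45 = 0.5365
  σ(X1,X4) = 0.61 × 1.48 × 1.63 = 1.4716
  σ(X2,X3) = 0.20 × 0.96 × 1.45 = 0.2784
  σ(X2,X4) = 0.35 × 0.96 × 1.63 = 0.5477
  σ(X3,X4) = 0.28 × 1.45 × 1.63 = 0.6618
σ²_T = Σσ²ᵢ + 2·Σσ_ij = 7.8714 + 2 × 4.4195 = 16.7104
α = (4/3)·(1 − 7.8714/16.7104) = 0.705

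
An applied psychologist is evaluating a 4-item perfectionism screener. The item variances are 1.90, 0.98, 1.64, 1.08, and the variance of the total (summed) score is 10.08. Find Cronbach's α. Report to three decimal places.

Σσᵢ² = 1.90 + 0.98 + 1.64 + 1.08 = 5.60
α = (k/(k−1))·(1 − Σσᵢ²/Var(T)) = (4/3)·(1 − 5.60/10.08) = 0.593

Cronbach's α = 0.593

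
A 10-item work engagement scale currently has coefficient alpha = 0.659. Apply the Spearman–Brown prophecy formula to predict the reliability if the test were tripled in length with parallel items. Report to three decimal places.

Length factor m = 3
α' = m·α / (1 + (m−1)·α)
   = 3 × 0.659 / (1 + (3 − 1) × 0.659)
   = 1.9770 / 2.3180 = 0.853

predicted reliability = 0.853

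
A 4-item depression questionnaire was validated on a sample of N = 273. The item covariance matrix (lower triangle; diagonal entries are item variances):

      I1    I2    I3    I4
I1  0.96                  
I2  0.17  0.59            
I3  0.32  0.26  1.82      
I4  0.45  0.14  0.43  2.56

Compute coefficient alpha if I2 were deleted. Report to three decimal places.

coefficient alpha = 0.465

Remaining items: I1, I3, I4 (k = 3).
Σσ²ᵢ = 0.96 + 1.82 + 2.56 = 5.34
σ²_T = 5.34 + 2 × 1.20 = 7.74
α (item deleted) = (3/2)·(1 − 5.34/7.74) = 0.465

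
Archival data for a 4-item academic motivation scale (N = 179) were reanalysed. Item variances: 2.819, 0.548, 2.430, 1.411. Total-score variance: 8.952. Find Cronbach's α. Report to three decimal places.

Cronbach's α = 0.260

sum of item variances = 2.819 + 0.548 + 2.430 + 1.411 = 7.208
α = (k/(k−1))·(1 − sum of item variances/σ²_T) = (4/3)·(1 − 7.208/8.952) = 0.260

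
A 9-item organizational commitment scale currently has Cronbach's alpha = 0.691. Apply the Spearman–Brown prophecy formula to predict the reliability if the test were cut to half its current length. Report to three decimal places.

Length factor m = 1/2
α' = m·α / (1 − (1−m)·α)
   = 1/2 × 0.691 / (1 − (1 − 1/2) × 0.691)
   = 0.3455 / 0.6545 = 0.528

predicted reliability = 0.528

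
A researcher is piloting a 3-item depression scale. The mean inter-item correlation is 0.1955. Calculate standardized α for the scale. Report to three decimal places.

Standardized α = k·r̄ / (1 + (k−1)·r̄) = 3 × 0.1955 / (1 + 2 × 0.1955)
  = 0.5865 / 1.3910 = 0.422

standardized α = 0.422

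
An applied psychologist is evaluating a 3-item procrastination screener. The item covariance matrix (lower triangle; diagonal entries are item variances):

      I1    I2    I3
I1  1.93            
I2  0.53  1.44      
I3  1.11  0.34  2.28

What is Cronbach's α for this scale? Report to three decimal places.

Cronbach's α = 0.618

ΣVar(i) = 1.93 + 1.44 + 2.28 = 5.65
Sum of the distinct covariances = 1.98
Var(T) = 5.65 + 2 × 1.98 = 9.61
α = (k/(k−1))·(1 − ΣVar(i)/Var(T)) = (3/2)·(1 − 5.65/9.61) = 0.618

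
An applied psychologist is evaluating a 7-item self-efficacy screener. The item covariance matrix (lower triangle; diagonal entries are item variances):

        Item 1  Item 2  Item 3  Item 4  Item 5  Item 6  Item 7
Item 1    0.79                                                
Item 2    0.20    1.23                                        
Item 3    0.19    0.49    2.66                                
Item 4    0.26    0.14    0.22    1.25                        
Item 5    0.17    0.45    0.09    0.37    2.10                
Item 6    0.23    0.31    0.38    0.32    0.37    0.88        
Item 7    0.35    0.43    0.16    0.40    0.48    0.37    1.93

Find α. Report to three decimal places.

α = 0.631

ΣVar(i) = 0.79 + 1.23 + 2.66 + 1.25 + 2.10 + 0.88 + 1.93 = 10.84
Sum of the distinct covariances = 6.38
total variance = 10.84 + 2 × 6.38 = 23.60
α = (k/(k−1))·(1 − ΣVar(i)/total variance) = (7/6)·(1 − 10.84/23.60) = 0.631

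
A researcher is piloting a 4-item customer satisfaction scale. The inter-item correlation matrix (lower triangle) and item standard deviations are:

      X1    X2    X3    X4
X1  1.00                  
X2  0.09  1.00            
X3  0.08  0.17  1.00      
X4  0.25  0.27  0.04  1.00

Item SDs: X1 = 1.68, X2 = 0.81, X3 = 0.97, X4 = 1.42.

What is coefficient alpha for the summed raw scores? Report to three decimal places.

Σσ²ᵢ = 1.68² + 0.81² + 0.97² + 1.42² = 6.4358
Covariances σ_ij = r_ij · s_i · s_j:
  σ(X1,X2) = 0.09 × 1.68 × 0.81 = 0.1225
  σ(X1,X3) = 0.08 × 1.68 × 0.97 = 0.1304
  σ(X1,X4) = 0.25 × 1.68 × 1.42 = 0.5964
  σ(X2,X3) = 0.17 × 0.81 × 0.97 = 0.1336
  σ(X2,X4) = 0.27 × 0.81 × 1.42 = 0.3106
  σ(X3,X4) = 0.04 × 0.97 × 1.42 = 0.0551
σ²_T = Σσ²ᵢ + 2·Σσ_ij = 6.4358 + 2 × 1.3486 = 9.1330
α = (4/3)·(1 − 6.4358/9.1330) = 0.394

coefficient alpha = 0.394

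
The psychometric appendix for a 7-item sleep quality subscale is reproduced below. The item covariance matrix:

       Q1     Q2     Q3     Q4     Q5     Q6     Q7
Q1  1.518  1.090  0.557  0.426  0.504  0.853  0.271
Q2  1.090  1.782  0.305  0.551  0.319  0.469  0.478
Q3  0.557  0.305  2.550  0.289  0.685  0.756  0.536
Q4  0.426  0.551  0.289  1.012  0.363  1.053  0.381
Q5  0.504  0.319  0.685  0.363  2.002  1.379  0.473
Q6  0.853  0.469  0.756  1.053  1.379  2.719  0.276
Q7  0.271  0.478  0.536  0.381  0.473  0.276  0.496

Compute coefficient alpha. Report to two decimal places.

ΣVar(i) = 1.518 + 1.782 + 2.550 + 1.012 + 2.002 + 2.719 + 0.496 = 12.079
Sum of the distinct covariances = 12.014
σ²_T = 12.079 + 2 × 12.014 = 36.107
α = (k/(k−1))·(1 − ΣVar(i)/σ²_T) = (7/6)·(1 − 12.079/36.107) = 0.78

α = 0.78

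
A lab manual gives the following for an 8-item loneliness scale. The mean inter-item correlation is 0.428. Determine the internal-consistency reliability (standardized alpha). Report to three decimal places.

α = 0.857

Standardized α = k·r̄ / (1 + (k−1)·r̄) = 8 × 0.428 / (1 + 7 × 0.428)
  = 3.4240 / 3.9960 = 0.857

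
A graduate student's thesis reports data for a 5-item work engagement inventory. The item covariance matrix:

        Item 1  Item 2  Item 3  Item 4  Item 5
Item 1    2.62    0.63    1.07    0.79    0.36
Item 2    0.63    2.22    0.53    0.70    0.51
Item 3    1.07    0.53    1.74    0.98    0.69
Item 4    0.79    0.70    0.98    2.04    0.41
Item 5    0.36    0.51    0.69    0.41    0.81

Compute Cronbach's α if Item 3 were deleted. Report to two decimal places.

Remaining items: Item 1, Item 2, Item 4, Item 5 (k = 4).
Σσᵢ² = 2.62 + 2.22 + 2.04 + 0.81 = 7.69
σ²_total = 7.69 + 2 × 3.40 = 14.49
α (item deleted) = (4/3)·(1 − 7.69/14.49) = 0.63

Cronbach's α = 0.63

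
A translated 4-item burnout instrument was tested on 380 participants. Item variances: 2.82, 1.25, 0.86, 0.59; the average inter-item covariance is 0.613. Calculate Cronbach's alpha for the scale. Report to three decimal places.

sum of item variances = 2.82 + 1.25 + 0.86 + 0.59 = 5.52
Sum of the 6 distinct covariances = 6 × 0.613 = 3.678
Var(T) = sum of item variances + 2·Σcov = 5.52 + 2 × 3.678 = 12.876
α = (4/3)·(1 − 5.52/12.876) = 0.762

Cronbach's alpha = 0.762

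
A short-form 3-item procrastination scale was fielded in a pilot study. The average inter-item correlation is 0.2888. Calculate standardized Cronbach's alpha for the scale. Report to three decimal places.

Standardized α = k·r̄ / (1 + (k−1)·r̄) = 3 × 0.2888 / (1 + 2 × 0.2888)
  = 0.8664 / 1.5776 = 0.549

standardized Cronbach's alpha = 0.549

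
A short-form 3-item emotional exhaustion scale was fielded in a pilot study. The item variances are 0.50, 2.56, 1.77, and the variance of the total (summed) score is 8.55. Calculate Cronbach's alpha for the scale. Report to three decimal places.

Σσ²ᵢ = 0.50 + 2.56 + 1.77 = 4.83
α = (k/(k−1))·(1 − Σσ²ᵢ/σ²_total) = (3/2)·(1 − 4.83/8.55) = 0.653

Cronbach's alpha = 0.653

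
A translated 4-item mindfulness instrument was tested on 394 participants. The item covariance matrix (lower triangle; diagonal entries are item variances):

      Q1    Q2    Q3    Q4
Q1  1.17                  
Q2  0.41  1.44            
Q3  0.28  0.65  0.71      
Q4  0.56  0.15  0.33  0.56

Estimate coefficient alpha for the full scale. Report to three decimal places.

Σσᵢ² = 1.17 + 1.44 + 0.71 + 0.56 = 3.88
Sum of off-diagonal covariances = 2.38
total variance = 3.88 + 2 × 2.38 = 8.64
α = (k/(k−1))·(1 − Σσᵢ²/total variance) = (4/3)·(1 − 3.88/8.64) = 0.735

coefficient alpha = 0.735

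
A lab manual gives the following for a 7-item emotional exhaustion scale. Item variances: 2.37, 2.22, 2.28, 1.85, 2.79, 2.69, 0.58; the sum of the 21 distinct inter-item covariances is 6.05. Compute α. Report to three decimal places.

α = 0.525

Σσ²ᵢ = 2.37 + 2.22 + 2.28 + 1.85 + 2.79 + 2.69 + 0.58 = 14.78
Sum of distinct covariances = 6.05
Var(T) = Σσ²ᵢ + 2·Σcov = 14.78 + 2 × 6.05 = 26.88
α = (7/6)·(1 − 14.78/26.88) = 0.525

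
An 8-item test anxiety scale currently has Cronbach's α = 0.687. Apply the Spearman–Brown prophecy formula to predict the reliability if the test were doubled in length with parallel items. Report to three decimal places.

Length factor m = 2
α' = m·α / (1 + (m−1)·α)
   = 2 × 0.687 / (1 + (2 − 1) × 0.687)
   = 1.3740 / 1.6870 = 0.814

predicted reliability = 0.814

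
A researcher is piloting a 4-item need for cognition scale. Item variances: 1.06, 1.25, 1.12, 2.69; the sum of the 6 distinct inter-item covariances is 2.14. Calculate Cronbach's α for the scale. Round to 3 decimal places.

α = 0.549

ΣVar(i) = 1.06 + 1.25 + 1.12 + 2.69 = 6.12
Sum of distinct covariances = 2.14
total variance = ΣVar(i) + 2·Σcov = 6.12 + 2 × 2.14 = 10.40
α = (4/3)·(1 − 6.12/10.40) = 0.549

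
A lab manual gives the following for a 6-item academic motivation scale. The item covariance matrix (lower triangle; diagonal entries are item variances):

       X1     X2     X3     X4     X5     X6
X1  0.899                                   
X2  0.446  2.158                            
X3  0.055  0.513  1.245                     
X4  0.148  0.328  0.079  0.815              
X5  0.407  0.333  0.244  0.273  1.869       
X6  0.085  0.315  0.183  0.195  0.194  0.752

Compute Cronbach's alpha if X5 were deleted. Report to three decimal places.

α = 0.555

Remaining items: X1, X2, X3, X4, X6 (k = 5).
ΣVar(i) = 0.899 + 2.158 + 1.245 + 0.815 + 0.752 = 5.869
σ²_total = 5.869 + 2 × 2.347 = 10.563
α (item deleted) = (5/4)·(1 − 5.869/10.563) = 0.555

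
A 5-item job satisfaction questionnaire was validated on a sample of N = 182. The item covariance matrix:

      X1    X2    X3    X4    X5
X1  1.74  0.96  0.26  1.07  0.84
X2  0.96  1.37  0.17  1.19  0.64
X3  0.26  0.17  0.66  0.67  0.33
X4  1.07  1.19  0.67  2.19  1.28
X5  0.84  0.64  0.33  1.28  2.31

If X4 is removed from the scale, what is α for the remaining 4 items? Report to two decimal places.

α = 0.68

Remaining items: X1, X2, X3, X5 (k = 4).
Σσ²ᵢ = 1.74 + 1.37 + 0.66 + 2.31 = 6.08
σ²_T = 6.08 + 2 × 3.20 = 12.48
α (item deleted) = (4/3)·(1 − 6.08/12.48) = 0.68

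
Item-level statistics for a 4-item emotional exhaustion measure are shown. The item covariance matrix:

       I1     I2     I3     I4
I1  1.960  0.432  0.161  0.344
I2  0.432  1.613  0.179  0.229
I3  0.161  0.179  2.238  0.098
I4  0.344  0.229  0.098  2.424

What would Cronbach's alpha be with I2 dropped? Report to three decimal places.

Remaining items: I1, I3, I4 (k = 3).
ΣVar(i) = 1.960 + 2.238 + 2.424 = 6.622
total variance = 6.622 + 2 × 0.603 = 7.828
α (item deleted) = (3/2)·(1 − 6.622/7.828) = 0.231

Cronbach's alpha = 0.231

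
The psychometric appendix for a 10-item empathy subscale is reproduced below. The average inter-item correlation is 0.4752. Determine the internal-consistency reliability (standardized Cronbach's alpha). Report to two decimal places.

Standardized α = k·r̄ / (1 + (k−1)·r̄) = 10 × 0.4752 / (1 + 9 × 0.4752)
  = 4.7520 / 5.2768 = 0.90

standardized Cronbach's alpha = 0.90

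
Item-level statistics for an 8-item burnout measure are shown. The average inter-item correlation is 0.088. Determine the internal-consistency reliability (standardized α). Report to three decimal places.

α = 0.436

Standardized α = k·r̄ / (1 + (k−1)·r̄) = 8 × 0.088 / (1 + 7 × 0.088)
  = 0.7040 / 1.6160 = 0.436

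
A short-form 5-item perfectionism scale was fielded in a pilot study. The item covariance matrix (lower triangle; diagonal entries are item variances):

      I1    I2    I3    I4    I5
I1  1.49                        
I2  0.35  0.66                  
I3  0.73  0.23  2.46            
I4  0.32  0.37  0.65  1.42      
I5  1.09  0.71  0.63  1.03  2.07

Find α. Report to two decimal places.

sum of item variances = 1.49 + 0.66 + 2.46 + 1.42 + 2.07 = 8.10
Sum of off-diagonal covariances = 6.11
Var(T) = 8.10 + 2 × 6.11 = 20.32
α = (k/(k−1))·(1 − sum of item variances/Var(T)) = (5/4)·(1 − 8.10/20.32) = 0.75

α = 0.75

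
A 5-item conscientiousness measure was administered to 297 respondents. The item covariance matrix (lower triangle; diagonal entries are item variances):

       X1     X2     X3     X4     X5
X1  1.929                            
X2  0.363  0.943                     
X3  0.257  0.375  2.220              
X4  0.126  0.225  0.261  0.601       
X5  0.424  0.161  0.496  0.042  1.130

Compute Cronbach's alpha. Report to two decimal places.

α = 0.56

sum of item variances = 1.929 + 0.943 + 2.220 + 0.601 + 1.130 = 6.823
Sum of off-diagonal covariances = 2.730
σ²_total = 6.823 + 2 × 2.730 = 12.283
α = (k/(k−1))·(1 − sum of item variances/σ²_total) = (5/4)·(1 − 6.823/12.283) = 0.56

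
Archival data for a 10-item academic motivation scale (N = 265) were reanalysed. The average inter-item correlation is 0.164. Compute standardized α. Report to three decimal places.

α = 0.662

Standardized α = k·r̄ / (1 + (k−1)·r̄) = 10 × 0.164 / (1 + 9 × 0.164)
  = 1.6400 / 2.4760 = 0.662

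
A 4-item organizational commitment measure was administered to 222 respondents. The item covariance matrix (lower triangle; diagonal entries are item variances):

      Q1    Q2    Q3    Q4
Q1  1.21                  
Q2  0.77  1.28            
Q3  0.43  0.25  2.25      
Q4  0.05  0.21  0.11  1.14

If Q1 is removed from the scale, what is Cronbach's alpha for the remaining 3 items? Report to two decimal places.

Remaining items: Q2, Q3, Q4 (k = 3).
ΣVar(i) = 1.28 + 2.25 + 1.14 = 4.67
Var(T) = 4.67 + 2 × 0.57 = 5.81
α (item deleted) = (3/2)·(1 − 4.67/5.81) = 0.29

α = 0.29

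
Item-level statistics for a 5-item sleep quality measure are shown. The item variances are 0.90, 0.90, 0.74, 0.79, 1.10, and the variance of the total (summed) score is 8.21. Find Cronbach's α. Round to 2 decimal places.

Σσ²ᵢ = 0.90 + 0.90 + 0.74 + 0.79 + 1.10 = 4.43
α = (k/(k−1))·(1 − Σσ²ᵢ/σ²_T) = (5/4)·(1 − 4.43/8.21) = 0.58

α = 0.58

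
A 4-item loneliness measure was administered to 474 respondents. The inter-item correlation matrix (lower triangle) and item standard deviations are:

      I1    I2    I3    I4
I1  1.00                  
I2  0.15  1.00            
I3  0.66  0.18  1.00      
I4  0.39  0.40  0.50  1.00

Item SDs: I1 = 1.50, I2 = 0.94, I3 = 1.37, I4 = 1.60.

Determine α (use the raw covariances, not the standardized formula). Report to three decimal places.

Σσ²ᵢ = 1.50² + 0.94² + 1.37² + 1.60² = 7.5705
Covariances σ_ij = r_ij · s_i · s_j:
  σ(I1,I2) = 0.15 × 1.50 × 0.94 = 0.2115
  σ(I1,I3) = 0.66 × 1.50 × 1.37 = 1.3563
  σ(I1,I4) = 0.39 × 1.50 × 1.60 = 0.9360
  σ(I2,I3) = 0.18 × 0.94 × 1.37 = 0.2318
  σ(I2,I4) = 0.40 × 0.94 × 1.60 = 0.6016
  σ(I3,I4) = 0.50 × 1.37 × 1.60 = 1.0960
σ²_T = Σσ²ᵢ + 2·Σσ_ij = 7.5705 + 2 × 4.4332 = 16.4369
α = (4/3)·(1 − 7.5705/16.4369) = 0.719

α = 0.719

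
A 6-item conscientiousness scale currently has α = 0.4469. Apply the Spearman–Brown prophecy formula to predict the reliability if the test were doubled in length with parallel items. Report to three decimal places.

Length factor m = 2
α' = m·α / (1 + (m−1)·α)
   = 2 × 0.4469 / (1 + (2 − 1) × 0.4469)
   = 0.8938 / 1.4469 = 0.618

predicted reliability = 0.618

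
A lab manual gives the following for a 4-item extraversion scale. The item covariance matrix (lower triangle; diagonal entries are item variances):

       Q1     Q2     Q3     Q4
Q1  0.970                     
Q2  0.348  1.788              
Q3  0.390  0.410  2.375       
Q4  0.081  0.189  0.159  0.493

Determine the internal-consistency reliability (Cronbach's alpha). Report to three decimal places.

ΣVar(i) = 0.970 + 1.788 + 2.375 + 0.493 = 5.626
Sum of off-diagonal covariances = 1.577
total variance = 5.626 + 2 × 1.577 = 8.780
α = (k/(k−1))·(1 − ΣVar(i)/total variance) = (4/3)·(1 − 5.626/8.780) = 0.479

Cronbach's alpha = 0.479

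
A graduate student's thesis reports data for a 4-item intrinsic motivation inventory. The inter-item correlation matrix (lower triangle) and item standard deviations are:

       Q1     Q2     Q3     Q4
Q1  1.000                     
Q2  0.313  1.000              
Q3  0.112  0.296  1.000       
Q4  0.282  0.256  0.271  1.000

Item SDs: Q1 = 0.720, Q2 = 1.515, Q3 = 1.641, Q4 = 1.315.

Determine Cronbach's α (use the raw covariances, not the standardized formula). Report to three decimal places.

Σσ²ᵢ = 0.720² + 1.515² + 1.641² + 1.315² = 7.2357
Covariances σ_ij = r_ij · s_i · s_j:
  σ(Q1,Q2) = 0.313 × 0.720 × 1.515 = 0.3414
  σ(Q1,Q3) = 0.112 × 0.720 × 1.641 = 0.1323
  σ(Q1,Q4) = 0.282 × 0.720 × 1.315 = 0.2670
  σ(Q2,Q3) = 0.296 × 1.515 × 1.641 = 0.7359
  σ(Q2,Q4) = 0.256 × 1.515 × 1.315 = 0.5100
  σ(Q3,Q4) = 0.271 × 1.641 × 1.315 = 0.5848
σ²_T = Σσ²ᵢ + 2·Σσ_ij = 7.2357 + 2 × 2.5714 = 12.3785
α = (4/3)·(1 − 7.2357/12.3785) = 0.554

α = 0.554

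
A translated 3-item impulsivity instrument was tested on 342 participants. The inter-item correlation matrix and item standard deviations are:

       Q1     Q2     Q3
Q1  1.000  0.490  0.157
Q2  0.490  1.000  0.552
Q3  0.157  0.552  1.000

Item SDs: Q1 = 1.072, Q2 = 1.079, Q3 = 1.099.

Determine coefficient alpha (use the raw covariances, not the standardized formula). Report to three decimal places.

α = 0.666

Σσ²ᵢ = 1.072² + 1.079² + 1.099² = 3.5212
Covariances σ_ij = r_ij · s_i · s_j:
  σ(Q1,Q2) = 0.490 × 1.072 × 1.079 = 0.5668
  σ(Q1,Q3) = 0.157 × 1.072 × 1.099 = 0.1850
  σ(Q2,Q3) = 0.552 × 1.079 × 1.099 = 0.6546
σ²_T = Σσ²ᵢ + 2·Σσ_ij = 3.5212 + 2 × 1.4064 = 6.3340
α = (3/2)·(1 − 3.5212/6.3340) = 0.666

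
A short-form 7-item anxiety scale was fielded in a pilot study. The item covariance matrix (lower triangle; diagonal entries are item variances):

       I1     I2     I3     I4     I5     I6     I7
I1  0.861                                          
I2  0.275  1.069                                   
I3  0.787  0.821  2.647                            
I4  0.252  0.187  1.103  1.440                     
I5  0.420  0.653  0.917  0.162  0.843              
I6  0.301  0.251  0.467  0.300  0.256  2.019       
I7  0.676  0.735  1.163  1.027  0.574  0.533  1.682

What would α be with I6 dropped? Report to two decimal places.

Remaining items: I1, I2, I3, I4, I5, I7 (k = 6).
sum of item variances = 0.861 + 1.069 + 2.647 + 1.440 + 0.843 + 1.682 = 8.542
σ²_T = 8.542 + 2 × 9.752 = 28.046
α (item deleted) = (6/5)·(1 − 8.542/28.046) = 0.83

α = 0.83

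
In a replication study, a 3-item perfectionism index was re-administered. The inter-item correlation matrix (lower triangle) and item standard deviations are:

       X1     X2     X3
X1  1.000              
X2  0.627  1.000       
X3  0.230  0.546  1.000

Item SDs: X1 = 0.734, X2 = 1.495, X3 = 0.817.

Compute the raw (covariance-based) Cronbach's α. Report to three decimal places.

Σσ²ᵢ = 0.734² + 1.495² + 0.817² = 3.4413
Covariances σ_ij = r_ij · s_i · s_j:
  σ(X1,X2) = 0.627 × 0.734 × 1.495 = 0.6880
  σ(X1,X3) = 0.230 × 0.734 × 0.817 = 0.1379
  σ(X2,X3) = 0.546 × 1.495 × 0.817 = 0.6669
σ²_T = Σσ²ᵢ + 2·Σσ_ij = 3.4413 + 2 × 1.4928 = 6.4269
α = (3/2)·(1 − 3.4413/6.4269) = 0.697

Cronbach's α = 0.697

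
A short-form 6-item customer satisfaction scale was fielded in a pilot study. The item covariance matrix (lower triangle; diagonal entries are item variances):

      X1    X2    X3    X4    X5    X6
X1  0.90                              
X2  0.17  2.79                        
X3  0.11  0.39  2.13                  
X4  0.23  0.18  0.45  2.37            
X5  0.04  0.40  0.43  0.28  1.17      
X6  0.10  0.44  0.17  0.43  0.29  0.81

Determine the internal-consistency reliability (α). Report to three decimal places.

sum of item variances = 0.90 + 2.79 + 2.13 + 2.37 + 1.17 + 0.81 = 10.17
Sum of off-diagonal covariances = 4.11
σ²_T = 10.17 + 2 × 4.11 = 18.39
α = (k/(k−1))·(1 − sum of item variances/σ²_T) = (6/5)·(1 − 10.17/18.39) = 0.536

α = 0.536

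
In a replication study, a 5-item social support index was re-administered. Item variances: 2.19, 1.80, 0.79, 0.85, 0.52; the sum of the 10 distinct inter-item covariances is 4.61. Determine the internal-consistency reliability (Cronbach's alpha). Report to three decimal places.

α = 0.750

ΣVar(i) = 2.19 + 1.80 + 0.79 + 0.85 + 0.52 = 6.15
Sum of distinct covariances = 4.61
σ²_total = ΣVar(i) + 2·Σcov = 6.15 + 2 × 4.61 = 15.37
α = (5/4)·(1 − 6.15/15.37) = 0.750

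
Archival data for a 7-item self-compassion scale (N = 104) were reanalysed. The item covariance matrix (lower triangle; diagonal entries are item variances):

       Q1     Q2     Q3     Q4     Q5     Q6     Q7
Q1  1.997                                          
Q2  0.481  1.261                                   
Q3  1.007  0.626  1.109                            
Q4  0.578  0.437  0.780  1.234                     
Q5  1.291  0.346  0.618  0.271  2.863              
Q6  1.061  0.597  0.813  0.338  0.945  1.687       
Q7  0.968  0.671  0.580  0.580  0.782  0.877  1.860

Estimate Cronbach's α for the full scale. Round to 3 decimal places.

Cronbach's α = 0.827

ΣVar(i) = 1.997 + 1.261 + 1.109 + 1.234 + 2.863 + 1.687 + 1.860 = 12.011
Sum of off-diagonal covariances = 14.647
total variance = 12.011 + 2 × 14.647 = 41.305
α = (k/(k−1))·(1 − ΣVar(i)/total variance) = (7/6)·(1 − 12.011/41.305) = 0.827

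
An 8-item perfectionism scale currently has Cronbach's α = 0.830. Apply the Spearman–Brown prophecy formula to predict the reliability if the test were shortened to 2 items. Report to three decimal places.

predicted reliability = 0.550

Length factor m = 2/8 = 0.2500
α' = m·α / (1 − (1−m)·α)
   = 2/8 × 0.830 / (1 − (1 − 2/8) × 0.830)
   = 0.2075 / 0.3775 = 0.550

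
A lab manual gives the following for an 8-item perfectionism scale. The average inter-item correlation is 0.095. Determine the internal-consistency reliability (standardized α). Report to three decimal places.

standardized α = 0.456

Standardized α = k·r̄ / (1 + (k−1)·r̄) = 8 × 0.095 / (1 + 7 × 0.095)
  = 0.7600 / 1.6650 = 0.456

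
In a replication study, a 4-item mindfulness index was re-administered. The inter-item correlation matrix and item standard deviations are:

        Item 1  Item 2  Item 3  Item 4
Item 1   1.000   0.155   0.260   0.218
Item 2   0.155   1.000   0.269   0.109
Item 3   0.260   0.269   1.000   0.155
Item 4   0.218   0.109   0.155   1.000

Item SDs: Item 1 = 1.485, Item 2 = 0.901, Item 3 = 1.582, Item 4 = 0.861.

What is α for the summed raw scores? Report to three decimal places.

α = 0.483

Σσ²ᵢ = 1.485² + 0.901² + 1.582² + 0.861² = 6.2611
Covariances σ_ij = r_ij · s_i · s_j:
  σ(Item 1,Item 2) = 0.155 × 1.485 × 0.901 = 0.2074
  σ(Item 1,Item 3) = 0.260 × 1.485 × 1.582 = 0.6108
  σ(Item 1,Item 4) = 0.218 × 1.485 × 0.861 = 0.2787
  σ(Item 2,Item 3) = 0.269 × 0.901 × 1.582 = 0.3834
  σ(Item 2,Item 4) = 0.109 × 0.901 × 0.861 = 0.0846
  σ(Item 3,Item 4) = 0.155 × 1.582 × 0.861 = 0.2111
σ²_T = Σσ²ᵢ + 2·Σσ_ij = 6.2611 + 2 × 1.7760 = 9.8131
α = (4/3)·(1 − 6.2611/9.8131) = 0.483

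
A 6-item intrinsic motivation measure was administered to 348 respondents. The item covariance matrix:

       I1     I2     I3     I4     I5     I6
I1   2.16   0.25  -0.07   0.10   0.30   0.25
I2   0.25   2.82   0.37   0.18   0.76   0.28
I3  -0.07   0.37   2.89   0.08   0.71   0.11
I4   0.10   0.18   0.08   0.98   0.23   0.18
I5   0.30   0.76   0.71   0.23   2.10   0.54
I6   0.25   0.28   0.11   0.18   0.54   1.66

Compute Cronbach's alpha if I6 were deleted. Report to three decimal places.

Cronbach's alpha = 0.434

Remaining items: I1, I2, I3, I4, I5 (k = 5).
sum of item variances = 2.16 + 2.82 + 2.89 + 0.98 + 2.10 = 10.95
σ²_T = 10.95 + 2 × 2.91 = 16.77
α (item deleted) = (5/4)·(1 − 10.95/16.77) = 0.434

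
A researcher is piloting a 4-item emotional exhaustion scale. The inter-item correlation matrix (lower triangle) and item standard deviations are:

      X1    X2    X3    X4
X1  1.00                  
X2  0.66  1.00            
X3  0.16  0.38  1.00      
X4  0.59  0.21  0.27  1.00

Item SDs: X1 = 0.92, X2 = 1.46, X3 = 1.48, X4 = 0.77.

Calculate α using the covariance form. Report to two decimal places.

Σσ²ᵢ = 0.92² + 1.46² + 1.48² + 0.77² = 5.7613
Covariances σ_ij = r_ij · s_i · s_j:
  σ(X1,X2) = 0.66 × 0.92 × 1.46 = 0.8865
  σ(X1,X3) = 0.16 × 0.92 × 1.48 = 0.2179
  σ(X1,X4) = 0.59 × 0.92 × 0.77 = 0.4180
  σ(X2,X3) = 0.38 × 1.46 × 1.48 = 0.8211
  σ(X2,X4) = 0.21 × 1.46 × 0.77 = 0.2361
  σ(X3,X4) = 0.27 × 1.48 × 0.77 = 0.3077
σ²_T = Σσ²ᵢ + 2·Σσ_ij = 5.7613 + 2 × 2.8873 = 11.5359
α = (4/3)·(1 − 5.7613/11.5359) = 0.67

α = 0.67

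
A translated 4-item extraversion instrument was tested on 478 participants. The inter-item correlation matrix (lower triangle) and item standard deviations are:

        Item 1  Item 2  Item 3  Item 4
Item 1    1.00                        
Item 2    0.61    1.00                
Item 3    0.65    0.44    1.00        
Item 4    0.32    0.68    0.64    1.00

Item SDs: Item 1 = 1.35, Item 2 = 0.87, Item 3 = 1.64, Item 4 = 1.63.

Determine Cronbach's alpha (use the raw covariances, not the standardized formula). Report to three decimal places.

Σσ²ᵢ = 1.35² + 0.87² + 1.64² + 1.63² = 7.9259
Covariances σ_ij = r_ij · s_i · s_j:
  σ(Item 1,Item 2) = 0.61 × 1.35 × 0.87 = 0.7164
  σ(Item 1,Item 3) = 0.65 × 1.35 × 1.64 = 1.4391
  σ(Item 1,Item 4) = 0.32 × 1.35 × 1.63 = 0.7042
  σ(Item 2,Item 3) = 0.44 × 0.87 × 1.64 = 0.6278
  σ(Item 2,Item 4) = 0.68 × 0.87 × 1.63 = 0.9643
  σ(Item 3,Item 4) = 0.64 × 1.64 × 1.63 = 1.7108
σ²_T = Σσ²ᵢ + 2·Σσ_ij = 7.9259 + 2 × 6.1626 = 20.2511
α = (4/3)·(1 − 7.9259/20.2511) = 0.811

Cronbach's alpha = 0.811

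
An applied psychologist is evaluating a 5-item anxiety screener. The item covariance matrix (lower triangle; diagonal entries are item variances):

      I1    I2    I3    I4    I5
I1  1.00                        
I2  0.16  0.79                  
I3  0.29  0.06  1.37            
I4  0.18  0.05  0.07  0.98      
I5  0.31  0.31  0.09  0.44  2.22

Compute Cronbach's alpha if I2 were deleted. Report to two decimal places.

Remaining items: I1, I3, I4, I5 (k = 4).
ΣVar(i) = 1.00 + 1.37 + 0.98 + 2.22 = 5.57
Var(T) = 5.57 + 2 × 1.38 = 8.33
α (item deleted) = (4/3)·(1 − 5.57/8.33) = 0.44

α = 0.44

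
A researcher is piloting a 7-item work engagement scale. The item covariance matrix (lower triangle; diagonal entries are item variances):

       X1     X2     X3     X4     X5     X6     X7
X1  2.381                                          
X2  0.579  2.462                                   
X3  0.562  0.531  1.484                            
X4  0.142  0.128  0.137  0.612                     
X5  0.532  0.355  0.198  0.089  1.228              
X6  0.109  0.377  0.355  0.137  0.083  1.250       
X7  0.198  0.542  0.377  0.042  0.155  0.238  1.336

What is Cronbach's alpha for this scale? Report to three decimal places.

Cronbach's alpha = 0.609

ΣVar(i) = 2.381 + 2.462 + 1.484 + 0.612 + 1.228 + 1.250 + 1.336 = 10.753
Σ_{i<j} σ_ij = 5.866
total variance = 10.753 + 2 × 5.866 = 22.485
α = (k/(k−1))·(1 − ΣVar(i)/total variance) = (7/6)·(1 − 10.753/22.485) = 0.609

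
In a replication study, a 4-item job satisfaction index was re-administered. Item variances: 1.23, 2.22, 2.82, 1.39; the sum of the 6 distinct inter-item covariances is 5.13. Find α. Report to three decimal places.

α = 0.763

sum of item variances = 1.23 + 2.22 + 2.82 + 1.39 = 7.66
Sum of distinct covariances = 5.13
Var(T) = sum of item variances + 2·Σcov = 7.66 + 2 × 5.13 = 17.92
α = (4/3)·(1 − 7.66/17.92) = 0.763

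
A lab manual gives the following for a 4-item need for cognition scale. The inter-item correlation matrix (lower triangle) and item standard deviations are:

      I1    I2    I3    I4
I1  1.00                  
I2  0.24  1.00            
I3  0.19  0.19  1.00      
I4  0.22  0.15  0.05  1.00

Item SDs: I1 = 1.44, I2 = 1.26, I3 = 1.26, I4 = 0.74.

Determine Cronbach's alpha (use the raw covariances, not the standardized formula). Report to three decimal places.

Σσ²ᵢ = 1.44² + 1.26² + 1.26² + 0.74² = 5.7964
Covariances σ_ij = r_ij · s_i · s_j:
  σ(I1,I2) = 0.24 × 1.44 × 1.26 = 0.4355
  σ(I1,I3) = 0.19 × 1.44 × 1.26 = 0.3447
  σ(I1,I4) = 0.22 × 1.44 × 0.74 = 0.2344
  σ(I2,I3) = 0.19 × 1.26 × 1.26 = 0.3016
  σ(I2,I4) = 0.15 × 1.26 × 0.74 = 0.1399
  σ(I3,I4) = 0.05 × 1.26 × 0.74 = 0.0466
σ²_T = Σσ²ᵢ + 2·Σσ_ij = 5.7964 + 2 × 1.5027 = 8.8018
α = (4/3)·(1 − 5.7964/8.8018) = 0.455

α = 0.455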